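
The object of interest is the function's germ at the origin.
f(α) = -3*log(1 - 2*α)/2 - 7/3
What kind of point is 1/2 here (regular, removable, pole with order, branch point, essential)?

The term (-3/2)*log(1 - α/(1/2)) has argument 1 - 1/2/(1/2) = 0 at 1/2: a logarithmic (infinitely-sheeted) branch point; the remaining terms are analytic or single-valued there.

The point is a logarithmic branch point.


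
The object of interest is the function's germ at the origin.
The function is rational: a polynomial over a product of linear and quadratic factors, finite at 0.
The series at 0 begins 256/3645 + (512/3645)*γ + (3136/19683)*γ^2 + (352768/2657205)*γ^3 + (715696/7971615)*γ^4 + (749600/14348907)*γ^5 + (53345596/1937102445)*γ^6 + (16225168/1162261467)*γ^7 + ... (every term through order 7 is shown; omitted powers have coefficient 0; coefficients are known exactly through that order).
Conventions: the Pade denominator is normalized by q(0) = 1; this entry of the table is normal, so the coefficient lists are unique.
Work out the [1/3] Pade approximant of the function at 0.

Taylor coefficients needed (read off): a_0 = 256/3645, a_1 = 512/3645, a_2 = 3136/19683, a_3 = 352768/2657205, a_4 = 715696/7971615.
Write the denominator as Q(γ) = 1 + q1*γ + q2*γ^2 + q3*γ^3. Requiring Q*f - P = O(γ^5) with deg P <= 1 kills the coefficients of γ^2..γ^4 in Q*f:
  γ^2: a_2 + q1*a_1 + q2*a_0 = 0, i.e. 3136/19683 + (512/3645)*q1 + (256/3645)*q2 = 0.
  γ^3: a_3 + q1*a_2 + q2*a_1 + q3*a_0 = 0, i.e. 352768/2657205 + (3136/19683)*q1 + (512/3645)*q2 + (256/3645)*q3 = 0.
  γ^4: a_4 + q1*a_3 + q2*a_2 + q3*a_1 = 0, i.e. 715696/7971615 + (352768/2657205)*q1 + (3136/19683)*q2 + (512/3645)*q3 = 0.
Solving this linear system: q1 = -3118/1785, q2 = 78721/64260, q3 = -9638/25515.
The numerator is Q*f truncated at degree 1: P0 = a_0 = 256/3645; P1 = a_1 + q1*a_0 = 115712/6506325.

The Pade approximant has numerator coefficients [256/3645, 115712/6506325]; denominator coefficients [1, -3118/1785, 78721/64260, -9638/25515].


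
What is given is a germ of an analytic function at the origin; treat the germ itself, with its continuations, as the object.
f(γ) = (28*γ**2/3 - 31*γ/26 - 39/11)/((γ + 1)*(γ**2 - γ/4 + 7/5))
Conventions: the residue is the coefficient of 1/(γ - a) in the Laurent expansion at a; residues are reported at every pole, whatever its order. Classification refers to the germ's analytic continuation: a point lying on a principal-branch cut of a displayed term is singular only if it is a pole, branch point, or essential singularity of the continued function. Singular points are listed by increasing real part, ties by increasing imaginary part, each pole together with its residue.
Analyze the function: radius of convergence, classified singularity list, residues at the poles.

Denominator factor (γ**2 - γ/4 + 7/5): discriminant -443/80, complex-conjugate roots (1/8) + ((1/40)*sqrt(2215))*i and (1/8) - ((1/40)*sqrt(2215))*i; poles of order 1, moduli (1/5)*sqrt(35) and (1/5)*sqrt(35).
Denominator factor (γ + 1): pole of order 1 at -1, modulus 1.
The radius of convergence is the smallest modulus among the singular points: 1.
At the order-1 pole -1 set g(γ) = (γ - (-1))*f(γ) = (28*γ**2/3 - 31*γ/26 - 39/11)/(γ**2 - γ/4 + 7/5).
Simple pole: residue = g(a) at a = -1, which is 1130/429.
The factor γ**2 - γ/4 + 7/5 splits as (γ - a)(γ - a') with a = (1/8) - ((1/40)*sqrt(2215))*i, a' = (1/8) + ((1/40)*sqrt(2215))*i. At the order-1 pole a set g(γ) = (γ - a)*f(γ) = [(28*γ**2/3 - 31*γ/26 - 39/11)/(γ + 1)] / (γ - a').
Simple pole: residue = g(a) at a = (1/8) - ((1/40)*sqrt(2215))*i, which is (479/143) - ((10975/190047)*sqrt(2215))*i.
The factor γ**2 - γ/4 + 7/5 splits as (γ - a)(γ - a') with a = (1/8) + ((1/40)*sqrt(2215))*i, a' = (1/8) - ((1/40)*sqrt(2215))*i. At the order-1 pole a set g(γ) = (γ - a)*f(γ) = [(28*γ**2/3 - 31*γ/26 - 39/11)/(γ + 1)] / (γ - a').
Simple pole: residue = g(a) at a = (1/8) + ((1/40)*sqrt(2215))*i, which is (479/143) + ((10975/190047)*sqrt(2215))*i.
List the singular points by increasing real part (a conjugate pair: the negative imaginary part first).

Radius of convergence at 0: 1.
At -1: a pole of order 1; residue 1130/429.
At (1/8) - ((1/40)*sqrt(2215))*i: a pole of order 1; residue (479/143) - ((10975/190047)*sqrt(2215))*i.
At (1/8) + ((1/40)*sqrt(2215))*i: a pole of order 1; residue (479/143) + ((10975/190047)*sqrt(2215))*i.


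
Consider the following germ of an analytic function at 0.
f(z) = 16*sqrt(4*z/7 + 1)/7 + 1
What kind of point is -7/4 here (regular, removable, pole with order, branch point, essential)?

The term (16/7)*sqrt(1 - z/(-7/4)) has argument 1 - -7/4/(-7/4) = 0 at -7/4: a square-root (algebraic, two-sheeted) branch point; the remaining terms are analytic or single-valued there.

The point is an algebraic (square-root) branch point.


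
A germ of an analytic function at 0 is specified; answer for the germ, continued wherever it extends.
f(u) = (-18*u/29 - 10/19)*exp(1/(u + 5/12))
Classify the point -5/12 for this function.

The exponent 1/(u - (-5/12)) has a pole at -5/12, so exp(1/(u - (-5/12))) takes every nonzero value near it: an essential singularity (not a pole of any order).

The point is an essential singularity.


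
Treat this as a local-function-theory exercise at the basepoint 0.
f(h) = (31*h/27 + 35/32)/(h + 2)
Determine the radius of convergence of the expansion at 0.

Denominator factor (h + 2): pole of order 1 at -2, modulus 2.
The radius of convergence is the smallest modulus among the singular points: 2.

The radius of convergence is 2.


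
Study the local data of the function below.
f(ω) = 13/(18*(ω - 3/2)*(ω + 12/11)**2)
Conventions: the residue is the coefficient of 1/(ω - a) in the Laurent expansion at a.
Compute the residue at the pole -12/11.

At the order-2 pole -12/11 set g(ω) = (ω - (-12/11))^2*f(ω) = 13/(18*(ω - 3/2)).
Order-2 pole: residue = g'(a); g'(-12/11) = -3146/29241, so the residue is -3146/29241.

The residue is -3146/29241.


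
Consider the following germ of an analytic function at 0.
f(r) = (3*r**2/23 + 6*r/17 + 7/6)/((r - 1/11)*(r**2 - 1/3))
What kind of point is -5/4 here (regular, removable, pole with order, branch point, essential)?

Denominator factors: r**2 - 1/3 = 59/48 at r = -5/4; r - 1/11 = -59/44 at r = -5/4 — none vanishes.
So the germ continues analytically to -5/4.

The point is a regular point.


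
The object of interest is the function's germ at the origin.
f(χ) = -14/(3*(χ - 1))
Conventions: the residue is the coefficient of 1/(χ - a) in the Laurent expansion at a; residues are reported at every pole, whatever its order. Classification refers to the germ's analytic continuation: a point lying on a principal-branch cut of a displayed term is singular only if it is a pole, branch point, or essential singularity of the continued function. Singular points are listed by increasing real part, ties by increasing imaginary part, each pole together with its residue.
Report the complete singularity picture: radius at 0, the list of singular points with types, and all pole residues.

Denominator factor (χ - 1): pole of order 1 at 1, modulus 1.
The radius of convergence is the smallest modulus among the singular points: 1.
At the order-1 pole 1 set g(χ) = (χ - (1))*f(χ) = -14/3.
Simple pole: residue = g(a) at a = 1, which is -14/3.

Radius of convergence at 0: 1.
At 1: a pole of order 1; residue -14/3.


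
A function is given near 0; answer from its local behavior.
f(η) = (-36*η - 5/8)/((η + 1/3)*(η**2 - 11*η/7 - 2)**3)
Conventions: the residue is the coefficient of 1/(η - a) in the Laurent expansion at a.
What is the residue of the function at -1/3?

At the order-1 pole -1/3 set g(η) = (η - (-1/3))*f(η) = (-36*η - 5/8)/(η**2 - 11*η/7 - 2)**3.
Simple pole: residue = g(a) at a = -1/3, which is -22754277/5088448.

The residue is -22754277/5088448.


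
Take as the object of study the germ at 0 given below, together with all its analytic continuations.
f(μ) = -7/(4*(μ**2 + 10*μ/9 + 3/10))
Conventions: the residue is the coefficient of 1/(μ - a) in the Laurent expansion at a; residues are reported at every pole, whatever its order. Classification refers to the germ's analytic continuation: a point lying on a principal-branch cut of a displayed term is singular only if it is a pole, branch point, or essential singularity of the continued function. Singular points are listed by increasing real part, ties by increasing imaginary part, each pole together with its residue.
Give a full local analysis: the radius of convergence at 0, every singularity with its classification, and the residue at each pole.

Denominator factor (μ**2 + 10*μ/9 + 3/10): discriminant 14/405, real irrational roots -5/9 + (1/90)*sqrt(70) and -5/9 - (1/90)*sqrt(70); poles of order 1, moduli 5/9 - (1/90)*sqrt(70) and 5/9 + (1/90)*sqrt(70).
The radius of convergence is the smallest modulus among the singular points: 5/9 - (1/90)*sqrt(70).
The factor μ**2 + 10*μ/9 + 3/10 splits as (μ - a)(μ - a') with a = -5/9 - (1/90)*sqrt(70), a' = -5/9 + (1/90)*sqrt(70). At the order-1 pole a set g(μ) = (μ - a)*f(μ) = [-7/4] / (μ - a').
Simple pole: residue = g(a) at a = -5/9 - (1/90)*sqrt(70), which is (9/8)*sqrt(70).
The factor μ**2 + 10*μ/9 + 3/10 splits as (μ - a)(μ - a') with a = -5/9 + (1/90)*sqrt(70), a' = -5/9 - (1/90)*sqrt(70). At the order-1 pole a set g(μ) = (μ - a)*f(μ) = [-7/4] / (μ - a').
Simple pole: residue = g(a) at a = -5/9 + (1/90)*sqrt(70), which is -(9/8)*sqrt(70).
List the singular points by increasing real part (a conjugate pair: the negative imaginary part first).

Radius of convergence at 0: 5/9 - (1/90)*sqrt(70).
At -5/9 - (1/90)*sqrt(70): a pole of order 1; residue (9/8)*sqrt(70).
At -5/9 + (1/90)*sqrt(70): a pole of order 1; residue -(9/8)*sqrt(70).


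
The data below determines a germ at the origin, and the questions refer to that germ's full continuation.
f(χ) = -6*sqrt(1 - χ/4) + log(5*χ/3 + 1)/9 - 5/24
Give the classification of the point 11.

There is no denominator, hence no pole anywhere.
Branch term sqrt(1 - χ/(4)): argument at 11 is -7/4, nonzero, so 11 is not its branch point (a point on a principal cut is still regular for the continued germ).
Branch term log(1 - χ/(-3/5)): argument at 11 is 58/3, nonzero, so 11 is not its branch point (a point on a principal cut is still regular for the continued germ).
So the germ continues analytically to 11.

The point is a regular point.


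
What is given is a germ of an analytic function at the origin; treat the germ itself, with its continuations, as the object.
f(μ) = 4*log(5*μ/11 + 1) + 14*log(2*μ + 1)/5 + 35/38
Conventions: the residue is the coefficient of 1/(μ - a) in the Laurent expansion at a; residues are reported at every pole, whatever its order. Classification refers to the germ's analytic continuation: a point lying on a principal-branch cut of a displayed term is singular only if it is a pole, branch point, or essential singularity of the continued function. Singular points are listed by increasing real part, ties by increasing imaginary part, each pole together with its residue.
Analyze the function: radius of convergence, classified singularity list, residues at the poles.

Radius of convergence at 0: 1/2.
At -11/5: a logarithmic branch point.
At -1/2: a logarithmic branch point.

Branch term (4)*log(1 - μ/(-11/5)): its argument vanishes at μ = -11/5, a logarithmic branch point, modulus 11/5.
Branch term (14/5)*log(1 - μ/(-1/2)): its argument vanishes at μ = -1/2, a logarithmic branch point, modulus 1/2.
The radius of convergence is the smallest modulus among the singular points: 1/2.
List the singular points by increasing real part (a conjugate pair: the negative imaginary part first).


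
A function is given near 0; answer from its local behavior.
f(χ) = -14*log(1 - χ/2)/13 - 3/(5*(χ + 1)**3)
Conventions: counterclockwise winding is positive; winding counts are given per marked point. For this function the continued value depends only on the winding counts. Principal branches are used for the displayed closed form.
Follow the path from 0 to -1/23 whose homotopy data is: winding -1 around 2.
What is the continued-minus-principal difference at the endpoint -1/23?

The rational part is single-valued and drops out of the difference; each branch term changes only by its own monodromy.
(-14/13)*log(1 - χ/(2)): each positive loop around 2 adds 2*pi*i to the log, so winding -1 contributes (-14/13)*(-1)*2*pi*i = (28/13)*pi*i.
Summing the contributions at χ = -1/23 gives (28/13)*pi*i.

Continued minus principal equals (28/13)*pi*i.


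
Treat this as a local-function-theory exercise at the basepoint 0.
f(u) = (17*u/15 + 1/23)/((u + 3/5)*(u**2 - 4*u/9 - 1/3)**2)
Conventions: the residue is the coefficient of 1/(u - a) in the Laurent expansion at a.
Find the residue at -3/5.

At the order-1 pole -3/5 set g(u) = (u - (-3/5))*f(u) = (17*u/15 + 1/23)/(u**2 - 4*u/9 - 1/3)**2.
Simple pole: residue = g(a) at a = -3/5, which is -41175/5566.

The residue is -41175/5566.


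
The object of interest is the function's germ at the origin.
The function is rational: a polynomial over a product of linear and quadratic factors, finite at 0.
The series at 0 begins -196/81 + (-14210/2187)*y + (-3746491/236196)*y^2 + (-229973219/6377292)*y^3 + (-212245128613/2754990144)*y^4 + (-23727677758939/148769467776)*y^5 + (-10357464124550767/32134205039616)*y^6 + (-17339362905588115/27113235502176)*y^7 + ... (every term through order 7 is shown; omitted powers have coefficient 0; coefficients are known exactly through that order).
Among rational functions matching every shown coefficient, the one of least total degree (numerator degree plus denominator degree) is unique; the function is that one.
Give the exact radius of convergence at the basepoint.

No rational of total degree below 4 reproduces all 8 coefficients; solving the [0/4] Pade equations on them gives f(y) = -16/(9*(y - 4/7)**2*(y**2 + 11*y/6 + 9/4)), whose expansion matches every shown term.
Denominator factor (y**2 + 11*y/6 + 9/4): discriminant -203/36, complex-conjugate roots (-11/12) + ((1/12)*sqrt(203))*i and (-11/12) - ((1/12)*sqrt(203))*i; poles of order 1, moduli 3/2 and 3/2.
Denominator factor (y - 4/7)^2: pole of order 2 at 4/7, modulus 4/7.
The radius of convergence is the smallest modulus among the singular points: 4/7.

The radius of convergence is 4/7.


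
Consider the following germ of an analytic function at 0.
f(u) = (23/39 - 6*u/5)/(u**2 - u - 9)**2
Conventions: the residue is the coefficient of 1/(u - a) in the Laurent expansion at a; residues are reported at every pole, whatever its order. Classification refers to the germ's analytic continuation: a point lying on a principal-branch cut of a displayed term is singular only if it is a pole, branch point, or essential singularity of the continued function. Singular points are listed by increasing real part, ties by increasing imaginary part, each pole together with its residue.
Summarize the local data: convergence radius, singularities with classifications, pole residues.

Denominator factor (u**2 - u - 9)^2: discriminant 37, real irrational roots 1/2 + (1/2)*sqrt(37) and 1/2 - (1/2)*sqrt(37); poles of order 2, moduli 1/2 + (1/2)*sqrt(37) and -1/2 + (1/2)*sqrt(37).
The radius of convergence is the smallest modulus among the singular points: -1/2 + (1/2)*sqrt(37).
The factor u**2 - u - 9 splits as (u - a)(u - a') with a = 1/2 - (1/2)*sqrt(37), a' = 1/2 + (1/2)*sqrt(37). At the order-2 pole a set g(u) = (u - a)^2*f(u) = [23/39 - 6*u/5] / (u - a')^2.
Order-2 pole: residue = g'(a); g'(1/2 - (1/2)*sqrt(37)) = -(4/266955)*sqrt(37), so the residue is -(4/266955)*sqrt(37).
The factor u**2 - u - 9 splits as (u - a)(u - a') with a = 1/2 + (1/2)*sqrt(37), a' = 1/2 - (1/2)*sqrt(37). At the order-2 pole a set g(u) = (u - a)^2*f(u) = [23/39 - 6*u/5] / (u - a')^2.
Order-2 pole: residue = g'(a); g'(1/2 + (1/2)*sqrt(37)) = (4/266955)*sqrt(37), so the residue is (4/266955)*sqrt(37).
List the singular points by increasing real part (a conjugate pair: the negative imaginary part first).

Radius of convergence at 0: -1/2 + (1/2)*sqrt(37).
At 1/2 - (1/2)*sqrt(37): a pole of order 2; residue -(4/266955)*sqrt(37).
At 1/2 + (1/2)*sqrt(37): a pole of order 2; residue (4/266955)*sqrt(37).


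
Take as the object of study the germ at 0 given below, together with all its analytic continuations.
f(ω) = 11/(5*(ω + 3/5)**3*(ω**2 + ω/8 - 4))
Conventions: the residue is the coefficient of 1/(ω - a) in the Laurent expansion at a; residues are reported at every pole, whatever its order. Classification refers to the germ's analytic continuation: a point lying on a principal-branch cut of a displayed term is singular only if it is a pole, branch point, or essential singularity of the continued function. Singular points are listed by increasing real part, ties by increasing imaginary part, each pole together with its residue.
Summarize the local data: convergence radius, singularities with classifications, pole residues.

Radius of convergence at 0: 3/5.
At -1/16 - (5/16)*sqrt(41): a pole of order 1; residue 42861500/410172407 + (186182260/16817068687)*sqrt(41).
At -3/5: a pole of order 3; residue -85723000/410172407.
At -1/16 + (5/16)*sqrt(41): a pole of order 1; residue 42861500/410172407 - (186182260/16817068687)*sqrt(41).


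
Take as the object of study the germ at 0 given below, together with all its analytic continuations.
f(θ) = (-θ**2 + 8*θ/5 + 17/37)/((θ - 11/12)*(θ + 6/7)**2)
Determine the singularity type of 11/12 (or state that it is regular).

The point is a pole of order 1.

The denominator factor θ - 11/12 vanishes at 11/12 and appears to the power 1; the numerator there equals 28927/26640, nonzero, and no other factor vanishes.
Hence a pole whose order is the multiplicity, 1.


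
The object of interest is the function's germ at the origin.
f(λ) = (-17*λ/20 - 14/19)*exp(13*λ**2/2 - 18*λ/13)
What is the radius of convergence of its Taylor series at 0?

The radius of convergence is infinite.

The factor exp(13*λ**2/2 - 18*λ/13) is entire and contributes no finite singular point.
The polynomial part has no poles.
No finite singular points: the Taylor series at 0 converges everywhere.


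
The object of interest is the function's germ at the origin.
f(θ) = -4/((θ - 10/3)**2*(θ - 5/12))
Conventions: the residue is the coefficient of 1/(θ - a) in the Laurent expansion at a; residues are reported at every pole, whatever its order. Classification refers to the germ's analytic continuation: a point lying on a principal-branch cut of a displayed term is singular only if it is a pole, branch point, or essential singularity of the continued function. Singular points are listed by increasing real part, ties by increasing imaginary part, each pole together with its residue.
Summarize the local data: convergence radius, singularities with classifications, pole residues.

Radius of convergence at 0: 5/12.
At 5/12: a pole of order 1; residue -576/1225.
At 10/3: a pole of order 2; residue 576/1225.

Denominator factor (θ - 10/3)^2: pole of order 2 at 10/3, modulus 10/3.
Denominator factor (θ - 5/12): pole of order 1 at 5/12, modulus 5/12.
The radius of convergence is the smallest modulus among the singular points: 5/12.
At the order-1 pole 5/12 set g(θ) = (θ - (5/12))*f(θ) = -4/(θ - 10/3)**2.
Simple pole: residue = g(a) at a = 5/12, which is -576/1225.
At the order-2 pole 10/3 set g(θ) = (θ - (10/3))^2*f(θ) = -4/(θ - 5/12).
Order-2 pole: residue = g'(a); g'(10/3) = 576/1225, so the residue is 576/1225.
List the singular points by increasing real part (a conjugate pair: the negative imaginary part first).


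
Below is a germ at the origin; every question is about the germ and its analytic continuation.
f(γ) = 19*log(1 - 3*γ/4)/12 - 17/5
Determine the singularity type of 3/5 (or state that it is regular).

There is no denominator, hence no pole anywhere.
Branch term log(1 - γ/(4/3)): argument at 3/5 is 11/20, nonzero, so 3/5 is not its branch point (a point on a principal cut is still regular for the continued germ).
So the germ continues analytically to 3/5.

The point is a regular point.


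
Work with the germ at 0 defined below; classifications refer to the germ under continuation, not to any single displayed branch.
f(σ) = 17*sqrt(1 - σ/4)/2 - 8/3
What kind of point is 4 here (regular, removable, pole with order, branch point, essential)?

The term (17/2)*sqrt(1 - σ/(4)) has argument 1 - 4/(4) = 0 at 4: a square-root (algebraic, two-sheeted) branch point; the remaining terms are analytic or single-valued there.

The point is an algebraic (square-root) branch point.


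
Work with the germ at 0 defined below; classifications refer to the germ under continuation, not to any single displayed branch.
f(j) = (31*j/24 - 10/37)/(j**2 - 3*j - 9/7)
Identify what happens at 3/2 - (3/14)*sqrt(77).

The point is a pole of order 1.

The denominator factor j**2 - 3*j - 9/7 vanishes at 3/2 - (3/14)*sqrt(77) and appears to the power 1; the numerator there equals 987/592 - (31/112)*sqrt(77), nonzero, and no other factor vanishes.
Hence a pole whose order is the multiplicity, 1.


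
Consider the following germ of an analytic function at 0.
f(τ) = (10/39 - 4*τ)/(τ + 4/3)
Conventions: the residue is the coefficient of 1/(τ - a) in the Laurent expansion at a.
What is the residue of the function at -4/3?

The residue is 218/39.

At the order-1 pole -4/3 set g(τ) = (τ - (-4/3))*f(τ) = 10/39 - 4*τ.
Simple pole: residue = g(a) at a = -4/3, which is 218/39.


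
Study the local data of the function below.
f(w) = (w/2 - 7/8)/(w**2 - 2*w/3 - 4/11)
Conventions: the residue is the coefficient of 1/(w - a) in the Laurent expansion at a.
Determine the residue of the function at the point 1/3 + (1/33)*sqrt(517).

The residue is 1/4 - (17/752)*sqrt(517).

The factor w**2 - 2*w/3 - 4/11 splits as (w - a)(w - a') with a = 1/3 + (1/33)*sqrt(517), a' = 1/3 - (1/33)*sqrt(517). At the order-1 pole a set g(w) = (w - a)*f(w) = [w/2 - 7/8] / (w - a').
Simple pole: residue = g(a) at a = 1/3 + (1/33)*sqrt(517), which is 1/4 - (17/752)*sqrt(517).


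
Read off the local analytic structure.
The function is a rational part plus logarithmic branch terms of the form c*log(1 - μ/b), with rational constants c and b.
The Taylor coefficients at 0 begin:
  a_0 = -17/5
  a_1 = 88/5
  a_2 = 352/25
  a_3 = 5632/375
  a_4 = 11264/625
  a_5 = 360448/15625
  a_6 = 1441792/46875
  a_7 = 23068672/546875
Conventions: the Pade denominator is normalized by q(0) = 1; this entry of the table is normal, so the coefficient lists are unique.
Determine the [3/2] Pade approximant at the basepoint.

Taylor coefficients needed (read off): a_0 = -17/5, a_1 = 88/5, a_2 = 352/25, a_3 = 5632/375, a_4 = 11264/625, a_5 = 360448/15625.
Write the denominator as Q(μ) = 1 + q1*μ + q2*μ^2. Requiring Q*f - P = O(μ^6) with deg P <= 3 kills the coefficients of μ^4..μ^5 in Q*f:
  μ^4: a_4 + q1*a_3 + q2*a_2 = 0, i.e. 11264/625 + (5632/375)*q1 + (352/25)*q2 = 0.
  μ^5: a_5 + q1*a_4 + q2*a_3 = 0, i.e. 360448/15625 + (11264/625)*q1 + (5632/375)*q2 = 0.
Solving this linear system: q1 = -48/25, q2 = 96/125.
The numerator is Q*f truncated at degree 3: P0 = a_0 = -17/5; P1 = a_1 + q1*a_0 = 3016/125; P2 = a_2 + q1*a_1 + q2*a_0 = -13952/625; P3 = a_3 + q1*a_2 + q2*a_1 = 2816/1875.

The Pade approximant has numerator coefficients [-17/5, 3016/125, -13952/625, 2816/1875]; denominator coefficients [1, -48/25, 96/125].


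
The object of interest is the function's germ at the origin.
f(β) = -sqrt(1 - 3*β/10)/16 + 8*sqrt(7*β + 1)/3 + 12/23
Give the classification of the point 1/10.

There is no denominator, hence no pole anywhere.
Branch term sqrt(1 - β/(10/3)): argument at 1/10 is 97/100, nonzero, so 1/10 is not its branch point (a point on a principal cut is still regular for the continued germ).
Branch term sqrt(1 - β/(-1/7)): argument at 1/10 is 17/10, nonzero, so 1/10 is not its branch point (a point on a principal cut is still regular for the continued germ).
So the germ continues analytically to 1/10.

The point is a regular point.


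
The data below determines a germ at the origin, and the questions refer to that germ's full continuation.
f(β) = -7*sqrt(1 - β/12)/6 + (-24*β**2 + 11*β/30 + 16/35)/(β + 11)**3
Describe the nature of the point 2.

The point is a regular point.

Denominator factors: β + 11 = 13 at β = 2 — none vanishes.
Branch term sqrt(1 - β/(12)): argument at 2 is 5/6, nonzero, so 2 is not its branch point (a point on a principal cut is still regular for the continued germ).
So the germ continues analytically to 2.


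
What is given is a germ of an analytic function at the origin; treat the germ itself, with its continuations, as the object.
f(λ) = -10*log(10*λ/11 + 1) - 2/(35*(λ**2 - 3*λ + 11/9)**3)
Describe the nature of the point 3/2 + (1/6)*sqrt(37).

The denominator factor λ**2 - 3*λ + 11/9 vanishes at 3/2 + (1/6)*sqrt(37) and appears to the power 3; the numerator there equals -2/35, nonzero, and no other factor vanishes.
The branch terms are analytic at this point.
Hence a pole whose order is the multiplicity, 3.

The point is a pole of order 3.


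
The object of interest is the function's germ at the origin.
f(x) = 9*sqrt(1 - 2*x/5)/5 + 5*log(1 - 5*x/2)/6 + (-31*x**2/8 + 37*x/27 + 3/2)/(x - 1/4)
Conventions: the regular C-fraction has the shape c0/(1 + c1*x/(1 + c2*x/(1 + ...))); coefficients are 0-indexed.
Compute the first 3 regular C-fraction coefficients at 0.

The regular C-fraction coefficients are [-21/5, -86197/11340, 2106504593/488736990].

Taylor coefficients (expand at 0): a_0 = -21/5, a_1 = -86197/2700, a_2 = -5673569/54000.
c0 = a_0 = -21/5. Peel one level at a time: if S = 1 + c*x/S' with S'(0) = 1, then c is the x-coefficient of S and S' = c*x/(S - 1).
S_1 = c0/f = 1 + (-86197/11340)*x + (2106504593/64297800)*x^2 + ...; c1 = -86197/11340.
S_2 = c1*x/(S_1 - 1) = 1 + (2106504593/488736990)*x + ...; c2 = 2106504593/488736990.


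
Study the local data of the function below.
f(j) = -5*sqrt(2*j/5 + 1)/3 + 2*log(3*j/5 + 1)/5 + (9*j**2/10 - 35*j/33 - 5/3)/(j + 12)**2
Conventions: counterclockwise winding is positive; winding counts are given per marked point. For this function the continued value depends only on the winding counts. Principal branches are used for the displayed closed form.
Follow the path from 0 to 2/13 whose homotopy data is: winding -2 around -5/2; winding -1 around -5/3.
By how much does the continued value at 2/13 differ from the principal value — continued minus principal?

The rational part is single-valued and drops out of the difference; each branch term changes only by its own monodromy.
(2/5)*log(1 - j/(-5/3)): each positive loop around -5/3 adds 2*pi*i to the log, so winding -1 contributes (2/5)*(-1)*2*pi*i = -(4/5)*pi*i.
(-5/3)*sqrt(1 - j/(-5/2)): winding -2 is even, the square root returns to the same sheet, contribution 0.
Summing the contributions at j = 2/13 gives -(4/5)*pi*i.

Continued minus principal equals -(4/5)*pi*i.


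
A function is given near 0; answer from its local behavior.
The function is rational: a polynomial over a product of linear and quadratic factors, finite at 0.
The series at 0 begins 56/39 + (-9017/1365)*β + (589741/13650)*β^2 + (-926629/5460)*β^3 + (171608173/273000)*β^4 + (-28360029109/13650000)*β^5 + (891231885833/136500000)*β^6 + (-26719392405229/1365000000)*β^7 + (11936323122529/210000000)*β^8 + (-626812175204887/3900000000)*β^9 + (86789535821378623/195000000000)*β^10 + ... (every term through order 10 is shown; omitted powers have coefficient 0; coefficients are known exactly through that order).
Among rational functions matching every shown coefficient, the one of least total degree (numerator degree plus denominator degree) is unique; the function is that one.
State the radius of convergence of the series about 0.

No rational of total degree below 9 reproduces all 11 coefficients; solving the [2/7] Pade equations on them gives f(β) = (-15*β**2/4 - β/28 - 14/39)/((β + 2)*(β**2 - 7*β/10 - 1/2)**3), whose expansion matches every shown term.
Denominator factor (β**2 - 7*β/10 - 1/2)^3: discriminant 249/100, real irrational roots 7/20 + (1/20)*sqrt(249) and 7/20 - (1/20)*sqrt(249); poles of order 3, moduli 7/20 + (1/20)*sqrt(249) and -7/20 + (1/20)*sqrt(249).
Denominator factor (β + 2): pole of order 1 at -2, modulus 2.
The radius of convergence is the smallest modulus among the singular points: -7/20 + (1/20)*sqrt(249).

The radius of convergence is -7/20 + (1/20)*sqrt(249).


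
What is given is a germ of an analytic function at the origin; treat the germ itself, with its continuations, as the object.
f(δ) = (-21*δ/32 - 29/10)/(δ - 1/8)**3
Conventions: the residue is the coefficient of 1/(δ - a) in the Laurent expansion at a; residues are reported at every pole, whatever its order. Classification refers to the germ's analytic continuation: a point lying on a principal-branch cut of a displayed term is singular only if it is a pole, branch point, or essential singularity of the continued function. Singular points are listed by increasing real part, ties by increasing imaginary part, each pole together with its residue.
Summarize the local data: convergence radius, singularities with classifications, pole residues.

Denominator factor (δ - 1/8)^3: pole of order 3 at 1/8, modulus 1/8.
The radius of convergence is the smallest modulus among the singular points: 1/8.
At the order-3 pole 1/8 set g(δ) = (δ - (1/8))^3*f(δ) = -21*δ/32 - 29/10.
Order-3 pole: residue = g''(a)/2; g''(1/8) = 0, so the residue is 0.

Radius of convergence at 0: 1/8.
At 1/8: a pole of order 3; residue 0.


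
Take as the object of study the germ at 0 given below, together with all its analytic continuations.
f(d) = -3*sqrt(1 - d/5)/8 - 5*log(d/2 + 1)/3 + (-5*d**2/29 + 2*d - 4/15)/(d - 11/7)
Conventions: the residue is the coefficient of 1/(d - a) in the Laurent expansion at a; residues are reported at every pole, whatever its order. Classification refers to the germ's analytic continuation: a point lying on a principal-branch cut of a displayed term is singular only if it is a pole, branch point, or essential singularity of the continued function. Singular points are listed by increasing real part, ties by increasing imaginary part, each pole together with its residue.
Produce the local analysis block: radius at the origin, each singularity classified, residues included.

Radius of convergence at 0: 11/7.
At -2: a logarithmic branch point.
At 11/7: a pole of order 1; residue 52231/21315.
At 5: an algebraic (square-root) branch point.

Denominator factor (d - 11/7): pole of order 1 at 11/7, modulus 11/7.
Branch term (-5/3)*log(1 - d/(-2)): its argument vanishes at d = -2, a logarithmic branch point, modulus 2.
Branch term (-3/8)*sqrt(1 - d/(5)): its argument vanishes at d = 5, a square-root branch point, modulus 5.
The radius of convergence is the smallest modulus among the singular points: 11/7.
The branch terms are analytic at 11/7 and contribute nothing to the residue; only the rational part matters.
At the order-1 pole 11/7 set g(d) = (d - (11/7))*(rational part) = -5*d**2/29 + 2*d - 4/15.
Simple pole: residue = g(a) at a = 11/7, which is 52231/21315.
List the singular points by increasing real part (a conjugate pair: the negative imaginary part first).


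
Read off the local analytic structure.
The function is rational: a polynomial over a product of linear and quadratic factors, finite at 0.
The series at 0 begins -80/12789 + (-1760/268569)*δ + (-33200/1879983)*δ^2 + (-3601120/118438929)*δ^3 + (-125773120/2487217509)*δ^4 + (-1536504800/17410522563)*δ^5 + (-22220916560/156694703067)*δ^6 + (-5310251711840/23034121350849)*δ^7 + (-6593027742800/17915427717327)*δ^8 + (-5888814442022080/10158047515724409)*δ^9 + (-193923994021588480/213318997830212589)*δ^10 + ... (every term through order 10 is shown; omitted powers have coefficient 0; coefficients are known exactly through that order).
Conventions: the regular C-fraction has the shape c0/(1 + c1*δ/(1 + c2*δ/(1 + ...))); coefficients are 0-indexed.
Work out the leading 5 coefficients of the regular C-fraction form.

Taylor coefficients (read off): a_0 = -80/12789, a_1 = -1760/268569, a_2 = -33200/1879983, a_3 = -3601120/118438929, a_4 = -125773120/2487217509.
c0 = a_0 = -80/12789. Peel one level at a time: if S = 1 + c*δ/S' with S'(0) = 1, then c is the δ-coefficient of S and S' = c*δ/(S - 1).
S_1 = c0/f = 1 + (-22/21)*δ + (-761/441)*δ^2 + ...; c1 = -22/21.
S_2 = c1*δ/(S_1 - 1) = 1 + (-761/462)*δ + (559717/213444)*δ^2 + ...; c2 = -761/462.
S_3 = c2*δ/(S_2 - 1) = 1 + (559717/351582)*δ + (666117/579121)*δ^2 + ...; c3 = 559717/351582.
S_4 = c3*δ/(S_3 - 1) = 1 + (-307746054/425944637)*δ + ...; c4 = -307746054/425944637.

The regular C-fraction coefficients are [-80/12789, -22/21, -761/462, 559717/351582, -307746054/425944637].


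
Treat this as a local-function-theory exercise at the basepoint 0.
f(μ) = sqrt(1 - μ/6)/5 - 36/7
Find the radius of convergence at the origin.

Branch term (1/5)*sqrt(1 - μ/(6)): its argument vanishes at μ = 6, a square-root branch point, modulus 6.
The radius of convergence is the smallest modulus among the singular points: 6.

The radius of convergence is 6.


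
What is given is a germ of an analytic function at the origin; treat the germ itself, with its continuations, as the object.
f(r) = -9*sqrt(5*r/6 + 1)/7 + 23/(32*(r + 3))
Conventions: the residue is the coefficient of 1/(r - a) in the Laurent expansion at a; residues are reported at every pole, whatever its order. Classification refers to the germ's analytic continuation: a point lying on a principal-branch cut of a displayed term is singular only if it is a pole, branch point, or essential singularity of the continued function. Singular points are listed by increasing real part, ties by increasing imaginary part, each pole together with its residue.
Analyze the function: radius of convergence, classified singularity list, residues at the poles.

Radius of convergence at 0: 6/5.
At -3: a pole of order 1; residue 23/32.
At -6/5: an algebraic (square-root) branch point.

Denominator factor (r + 3): pole of order 1 at -3, modulus 3.
Branch term (-9/7)*sqrt(1 - r/(-6/5)): its argument vanishes at r = -6/5, a square-root branch point, modulus 6/5.
The radius of convergence is the smallest modulus among the singular points: 6/5.
The branch term is analytic at -3 and contributes nothing to the residue; only the rational part matters.
At the order-1 pole -3 set g(r) = (r - (-3))*(rational part) = 23/32.
Simple pole: residue = g(a) at a = -3, which is 23/32.
List the singular points by increasing real part (a conjugate pair: the negative imaginary part first).


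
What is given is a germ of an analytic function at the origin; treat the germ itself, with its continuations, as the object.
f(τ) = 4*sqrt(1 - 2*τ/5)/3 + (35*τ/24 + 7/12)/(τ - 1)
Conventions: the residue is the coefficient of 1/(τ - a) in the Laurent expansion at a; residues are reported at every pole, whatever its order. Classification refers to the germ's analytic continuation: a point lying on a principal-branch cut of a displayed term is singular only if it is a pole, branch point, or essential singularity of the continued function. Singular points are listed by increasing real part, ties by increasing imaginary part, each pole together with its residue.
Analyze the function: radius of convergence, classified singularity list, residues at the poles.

Radius of convergence at 0: 1.
At 1: a pole of order 1; residue 49/24.
At 5/2: an algebraic (square-root) branch point.

Denominator factor (τ - 1): pole of order 1 at 1, modulus 1.
Branch term (4/3)*sqrt(1 - τ/(5/2)): its argument vanishes at τ = 5/2, a square-root branch point, modulus 5/2.
The radius of convergence is the smallest modulus among the singular points: 1.
The branch term is analytic at 1 and contributes nothing to the residue; only the rational part matters.
At the order-1 pole 1 set g(τ) = (τ - (1))*(rational part) = 35*τ/24 + 7/12.
Simple pole: residue = g(a) at a = 1, which is 49/24.
List the singular points by increasing real part (a conjugate pair: the negative imaginary part first).


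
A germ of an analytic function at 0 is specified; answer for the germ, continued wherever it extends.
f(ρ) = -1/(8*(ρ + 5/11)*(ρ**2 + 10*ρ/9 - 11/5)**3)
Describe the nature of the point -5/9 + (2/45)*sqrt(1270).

The point is a pole of order 3.

The denominator factor ρ**2 + 10*ρ/9 - 11/5 vanishes at -5/9 + (2/45)*sqrt(1270) and appears to the power 3; the numerator there equals -1/8, nonzero, and no other factor vanishes.
Hence a pole whose order is the multiplicity, 3.


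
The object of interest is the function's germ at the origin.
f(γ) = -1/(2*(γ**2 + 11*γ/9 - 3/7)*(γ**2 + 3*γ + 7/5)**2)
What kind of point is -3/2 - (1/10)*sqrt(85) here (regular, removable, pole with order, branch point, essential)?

The denominator factor γ**2 + 3*γ + 7/5 vanishes at -3/2 - (1/10)*sqrt(85) and appears to the power 2; the numerator there equals -1/2, nonzero, and no other factor vanishes.
Hence a pole whose order is the multiplicity, 2.

The point is a pole of order 2.


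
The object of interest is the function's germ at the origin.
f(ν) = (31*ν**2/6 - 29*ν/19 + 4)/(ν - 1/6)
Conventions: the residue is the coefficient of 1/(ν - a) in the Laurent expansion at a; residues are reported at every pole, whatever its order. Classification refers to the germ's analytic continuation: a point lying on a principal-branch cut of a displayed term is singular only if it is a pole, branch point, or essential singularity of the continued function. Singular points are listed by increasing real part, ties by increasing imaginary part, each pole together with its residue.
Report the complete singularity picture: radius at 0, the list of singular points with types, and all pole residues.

Denominator factor (ν - 1/6): pole of order 1 at 1/6, modulus 1/6.
The radius of convergence is the smallest modulus among the singular points: 1/6.
At the order-1 pole 1/6 set g(ν) = (ν - (1/6))*f(ν) = 31*ν**2/6 - 29*ν/19 + 4.
Simple pole: residue = g(a) at a = 1/6, which is 15961/4104.

Radius of convergence at 0: 1/6.
At 1/6: a pole of order 1; residue 15961/4104.


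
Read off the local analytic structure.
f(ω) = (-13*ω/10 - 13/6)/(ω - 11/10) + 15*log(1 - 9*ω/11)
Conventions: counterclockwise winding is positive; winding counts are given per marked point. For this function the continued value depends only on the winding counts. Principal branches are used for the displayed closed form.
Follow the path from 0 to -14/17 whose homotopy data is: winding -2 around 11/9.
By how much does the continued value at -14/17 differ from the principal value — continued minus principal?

The rational part is single-valued and drops out of the difference; each branch term changes only by its own monodromy.
(15)*log(1 - ω/(11/9)): each positive loop around 11/9 adds 2*pi*i to the log, so winding -2 contributes (15)*(-2)*2*pi*i = -(60)*pi*i.
Summing the contributions at ω = -14/17 gives -(60)*pi*i.

Continued minus principal equals -(60)*pi*i.


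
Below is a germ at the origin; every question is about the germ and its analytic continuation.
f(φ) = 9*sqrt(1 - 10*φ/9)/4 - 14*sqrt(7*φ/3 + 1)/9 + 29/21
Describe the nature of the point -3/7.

The term (-14/9)*sqrt(1 - φ/(-3/7)) has argument 1 - -3/7/(-3/7) = 0 at -3/7: a square-root (algebraic, two-sheeted) branch point; the remaining terms are analytic or single-valued there.

The point is an algebraic (square-root) branch point.


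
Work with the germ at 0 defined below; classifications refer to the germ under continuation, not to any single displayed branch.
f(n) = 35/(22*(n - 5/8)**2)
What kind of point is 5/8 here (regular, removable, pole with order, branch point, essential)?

The denominator factor n - 5/8 vanishes at 5/8 and appears to the power 2; the numerator there equals 35/22, nonzero, and no other factor vanishes.
Hence a pole whose order is the multiplicity, 2.

The point is a pole of order 2.


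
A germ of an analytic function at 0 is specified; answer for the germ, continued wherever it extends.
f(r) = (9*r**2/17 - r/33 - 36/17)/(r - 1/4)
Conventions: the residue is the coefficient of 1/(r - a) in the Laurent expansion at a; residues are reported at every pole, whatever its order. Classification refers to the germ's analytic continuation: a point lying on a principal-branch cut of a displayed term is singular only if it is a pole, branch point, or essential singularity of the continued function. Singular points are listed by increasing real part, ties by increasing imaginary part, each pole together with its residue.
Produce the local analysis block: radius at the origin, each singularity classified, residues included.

Denominator factor (r - 1/4): pole of order 1 at 1/4, modulus 1/4.
The radius of convergence is the smallest modulus among the singular points: 1/4.
At the order-1 pole 1/4 set g(r) = (r - (1/4))*f(r) = 9*r**2/17 - r/33 - 36/17.
Simple pole: residue = g(a) at a = 1/4, which is -18779/8976.

Radius of convergence at 0: 1/4.
At 1/4: a pole of order 1; residue -18779/8976.
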